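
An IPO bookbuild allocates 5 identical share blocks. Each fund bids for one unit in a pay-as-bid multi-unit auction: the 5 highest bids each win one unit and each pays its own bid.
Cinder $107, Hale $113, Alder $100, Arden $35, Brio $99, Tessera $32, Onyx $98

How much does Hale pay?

Hale pays $113

Sorting: 113 (Hale), 107 (Cinder), 100 (Alder), 99 (Brio), 98 (Onyx), 35 (Arden), 32 (Tessera)
Winners (5 units): Hale, Cinder, Alder, Brio, Onyx.
Hale wins → own bid $113.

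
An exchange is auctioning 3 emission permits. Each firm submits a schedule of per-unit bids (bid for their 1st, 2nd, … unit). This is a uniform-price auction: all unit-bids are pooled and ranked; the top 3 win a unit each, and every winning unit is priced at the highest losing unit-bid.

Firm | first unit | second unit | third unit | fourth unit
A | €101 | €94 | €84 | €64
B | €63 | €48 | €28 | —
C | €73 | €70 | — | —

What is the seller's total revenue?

All unit-bids, highest first — top 3: 101 (A-1), 94 (A-2), 84 (A-3)
First bid not allocated: €73.
Allocation: A 3. Every unit priced at €73.
Revenue = 3 × 73 = €219.

Total revenue: €219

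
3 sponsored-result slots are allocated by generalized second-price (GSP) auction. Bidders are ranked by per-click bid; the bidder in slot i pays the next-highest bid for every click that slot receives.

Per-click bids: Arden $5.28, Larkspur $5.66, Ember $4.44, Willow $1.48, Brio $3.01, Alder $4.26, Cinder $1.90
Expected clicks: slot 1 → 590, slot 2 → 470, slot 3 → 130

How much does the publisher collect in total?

Per-click bids in order: $5.66 (Larkspur) > $5.28 (Arden) > $4.44 (Ember) > $4.26 (Alder) > …
Slot 1: Larkspur pays $5.28 × 590 = $3115.20
Slot 2: Arden pays $4.44 × 470 = $2086.80
Slot 3: Ember pays $4.26 × 130 = $553.80
Total = $5755.80

Total revenue: $5755.80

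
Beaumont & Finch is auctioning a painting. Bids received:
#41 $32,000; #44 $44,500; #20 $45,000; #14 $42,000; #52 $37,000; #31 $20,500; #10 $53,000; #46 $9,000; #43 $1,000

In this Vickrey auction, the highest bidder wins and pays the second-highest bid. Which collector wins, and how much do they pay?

Bids ranked: 53,000 (#10) > 45,000 (#20) > 44,500 (#44) > 42,000 (#14) > 37,000 (#52) > 32,000 (#41) > …
#10 is highest; pays the second-highest bid, $45,000.

#10 pays $45,000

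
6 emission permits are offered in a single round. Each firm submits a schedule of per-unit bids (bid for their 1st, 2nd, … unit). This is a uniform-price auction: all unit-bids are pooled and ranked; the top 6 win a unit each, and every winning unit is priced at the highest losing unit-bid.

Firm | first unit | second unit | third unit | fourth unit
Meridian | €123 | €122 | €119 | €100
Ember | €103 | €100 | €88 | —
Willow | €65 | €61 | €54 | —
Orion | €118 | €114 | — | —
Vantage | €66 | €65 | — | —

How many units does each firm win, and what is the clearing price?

Ember 1, Meridian 3, Orion 2; clearing price €100

Pooled unit-bids ranked (top 6): 123 (Meridian-1), 122 (Meridian-2), 119 (Meridian-3), 118 (Orion-1), 114 (Orion-2), 103 (Ember-1)
The (k+1)-th unit-bid is €100.
Allocation: Ember 1, Meridian 3, Orion 2.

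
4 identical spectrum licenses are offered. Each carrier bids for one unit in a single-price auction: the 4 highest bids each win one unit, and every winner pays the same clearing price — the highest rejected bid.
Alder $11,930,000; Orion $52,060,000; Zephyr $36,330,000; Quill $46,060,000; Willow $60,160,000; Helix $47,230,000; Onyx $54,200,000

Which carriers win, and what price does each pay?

Willow, Onyx, Orion, Helix; each pays $46,060,000

Sorting: 60,160,000 (Willow), 54,200,000 (Onyx), 52,060,000 (Orion), 47,230,000 (Helix), 46,060,000 (Quill), 36,330,000 (Zephyr), …
The 4 highest are Willow, Onyx, Orion, Helix.
First losing bid is Quill's $46,060,000, which sets the uniform price.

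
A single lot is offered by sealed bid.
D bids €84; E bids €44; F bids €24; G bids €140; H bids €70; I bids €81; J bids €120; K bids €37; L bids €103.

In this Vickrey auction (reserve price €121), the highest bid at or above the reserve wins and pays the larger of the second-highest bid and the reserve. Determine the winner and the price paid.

G pays €121

Bids in order: 140 (G) > 120 (J) > 103 (L) > 84 (D) > 81 (I) > 70 (H) > …
G has the top bid at or above the reserve (€140).
Second-highest bid €120 is below the reserve €121, so the reserve binds → payment €121.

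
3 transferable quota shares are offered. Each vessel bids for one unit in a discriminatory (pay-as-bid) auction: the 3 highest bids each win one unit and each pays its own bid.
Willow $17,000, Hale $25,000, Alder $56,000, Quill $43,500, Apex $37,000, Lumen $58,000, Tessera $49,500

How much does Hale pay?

Bids ranked high→low: 58,000 (Lumen), 56,000 (Alder), 49,500 (Tessera), 43,500 (Quill), 37,000 (Apex), …
The 3 highest are Lumen, Alder, Tessera.
Hale does not win → $0.

Hale pays $0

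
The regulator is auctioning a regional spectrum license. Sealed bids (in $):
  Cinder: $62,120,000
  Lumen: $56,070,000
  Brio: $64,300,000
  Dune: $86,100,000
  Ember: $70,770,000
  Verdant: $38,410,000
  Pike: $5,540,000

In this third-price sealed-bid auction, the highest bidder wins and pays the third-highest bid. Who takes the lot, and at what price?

Third-price sealed-bid auction: the highest bidder wins and pays the third-highest bid.
Bids ranked: 86,100,000 (Dune) > 70,770,000 (Ember) > 64,300,000 (Brio) > 62,120,000 (Cinder) > 56,070,000 (Lumen) > 38,410,000 (Verdant) > …
Dune wins; payment is bid #3 in the ranking = $64,300,000.

Dune pays $64,300,000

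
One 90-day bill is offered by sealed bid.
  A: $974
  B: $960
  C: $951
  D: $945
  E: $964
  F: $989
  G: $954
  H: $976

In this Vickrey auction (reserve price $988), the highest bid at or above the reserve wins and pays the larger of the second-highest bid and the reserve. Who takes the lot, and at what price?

F pays $988

Bids ranked: 989 (F) > 976 (H) > 974 (A) > 964 (E) > 960 (B) > 954 (G) > …
F has the top bid at or above the reserve ($989).
Second-highest bid $976 is below the reserve $988, so the reserve binds → payment $988.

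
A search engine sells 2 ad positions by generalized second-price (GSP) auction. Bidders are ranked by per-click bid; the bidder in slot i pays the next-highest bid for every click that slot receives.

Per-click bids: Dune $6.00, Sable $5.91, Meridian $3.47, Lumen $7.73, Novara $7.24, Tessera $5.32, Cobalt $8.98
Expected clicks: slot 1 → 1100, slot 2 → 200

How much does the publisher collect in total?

Sorting advertisers: $8.98 (Cobalt) > $7.73 (Lumen) > $7.24 (Novara) > …
Slot 1: Cobalt pays $7.73 × 1100 = $8503.00
Slot 2: Lumen pays $7.24 × 200 = $1448.00
Total = $9951.00

Total revenue: $9951.00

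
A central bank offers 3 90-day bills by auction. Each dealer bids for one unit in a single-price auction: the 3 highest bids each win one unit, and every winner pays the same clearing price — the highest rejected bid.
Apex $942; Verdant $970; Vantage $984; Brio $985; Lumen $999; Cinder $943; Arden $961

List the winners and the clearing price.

Lumen, Brio, Vantage; each pays $970

Sorting: 999 (Lumen), 985 (Brio), 984 (Vantage), 970 (Verdant), 961 (Arden), …
Top 3: Lumen, Brio, Vantage.
Highest unsuccessful bid: $970 → clearing price.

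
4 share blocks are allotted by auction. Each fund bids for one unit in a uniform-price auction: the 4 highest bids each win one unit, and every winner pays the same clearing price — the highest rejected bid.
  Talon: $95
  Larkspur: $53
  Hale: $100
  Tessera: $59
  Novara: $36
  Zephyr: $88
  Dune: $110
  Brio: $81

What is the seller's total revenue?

Total revenue: $324

Ordering the bids: 110 (Dune), 100 (Hale), 95 (Talon), 88 (Zephyr), 81 (Brio), 59 (Tessera), …
Top 4: Dune, Hale, Talon, Zephyr.
Highest unsuccessful bid: $81 → clearing price.
Total revenue = 4 × $81 = $324.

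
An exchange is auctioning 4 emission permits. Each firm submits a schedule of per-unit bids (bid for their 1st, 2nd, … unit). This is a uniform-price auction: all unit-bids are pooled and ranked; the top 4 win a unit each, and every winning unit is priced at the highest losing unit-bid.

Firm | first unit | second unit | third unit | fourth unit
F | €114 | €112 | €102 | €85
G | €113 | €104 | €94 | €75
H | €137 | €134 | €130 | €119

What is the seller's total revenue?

Pooled unit-bids ranked (top 4): 137 (H-1), 134 (H-2), 130 (H-3), 119 (H-4)
First bid not allocated: €114.
Allocation: H 4. Every unit priced at €114.
Revenue = 4 × 114 = €456.

Total revenue: €456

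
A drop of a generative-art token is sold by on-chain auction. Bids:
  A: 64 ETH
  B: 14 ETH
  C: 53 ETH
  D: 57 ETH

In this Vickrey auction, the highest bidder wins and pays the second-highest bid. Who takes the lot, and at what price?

A pays 57 ETH

Bids in order: 64 (A) > 57 (D) > 53 (C) > 14 (B)
A is highest; pays the second-highest bid, 57 ETH.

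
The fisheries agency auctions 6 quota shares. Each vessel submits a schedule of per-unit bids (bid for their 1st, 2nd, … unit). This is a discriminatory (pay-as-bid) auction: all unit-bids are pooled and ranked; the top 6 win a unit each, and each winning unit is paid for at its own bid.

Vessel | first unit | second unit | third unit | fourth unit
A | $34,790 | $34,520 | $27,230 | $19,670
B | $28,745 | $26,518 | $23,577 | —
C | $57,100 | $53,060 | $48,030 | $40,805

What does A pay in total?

A pays $69,310

All unit-bids, highest first — top 6: 57,100 (C-1), 53,060 (C-2), 48,030 (C-3), 40,805 (C-4), 34,790 (A-1), 34,520 (A-2)
Next rejected bid: $28,745 (not a price — pay-as-bid).
A's winning unit-bids: 34,790 + 34,520 = $69,310.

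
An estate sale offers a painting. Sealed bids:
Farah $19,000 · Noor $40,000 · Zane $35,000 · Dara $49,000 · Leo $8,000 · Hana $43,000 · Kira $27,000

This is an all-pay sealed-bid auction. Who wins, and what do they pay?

Dara pays $49,000

All-pay sealed-bid auction: the highest bidder wins the item, but every bidder pays their own bid.
Bids ranked: 49,000 (Dara) > 43,000 (Hana) > 40,000 (Noor) > 35,000 (Zane) > 27,000 (Kira) > 19,000 (Farah) > …
Dara wins with the top bid; all bids are sunk regardless.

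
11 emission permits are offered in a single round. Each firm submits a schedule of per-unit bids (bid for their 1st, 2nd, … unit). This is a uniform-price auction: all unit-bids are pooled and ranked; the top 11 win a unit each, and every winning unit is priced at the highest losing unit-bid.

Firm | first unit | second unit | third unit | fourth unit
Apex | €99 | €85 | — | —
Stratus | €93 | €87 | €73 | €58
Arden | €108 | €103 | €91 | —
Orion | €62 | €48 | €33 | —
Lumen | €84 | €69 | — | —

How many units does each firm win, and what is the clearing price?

Apex 2, Arden 3, Lumen 2, Orion 1, Stratus 3; clearing price €58

Pooled unit-bids ranked (top 11): 108 (Arden-1), 103 (Arden-2), 99 (Apex-1), 93 (Stratus-1), 91 (Arden-3), 87 (Stratus-2), 85 (Apex-2), 84 (Lumen-1), 73 (Stratus-3), 69 (Lumen-2), 62 (Orion-1)
The (k+1)-th unit-bid is €58.
Allocation: Apex 2, Arden 3, Lumen 2, Orion 1, Stratus 3.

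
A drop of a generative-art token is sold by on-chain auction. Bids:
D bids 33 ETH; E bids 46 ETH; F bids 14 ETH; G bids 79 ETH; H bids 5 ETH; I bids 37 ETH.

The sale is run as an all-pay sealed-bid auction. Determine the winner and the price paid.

G pays 79 ETH

Sorting bids: 79 (G) > 46 (E) > 37 (I) > 33 (D) > 14 (F) > 5 (H)
G is highest and takes the item; every bidder forfeits their bid.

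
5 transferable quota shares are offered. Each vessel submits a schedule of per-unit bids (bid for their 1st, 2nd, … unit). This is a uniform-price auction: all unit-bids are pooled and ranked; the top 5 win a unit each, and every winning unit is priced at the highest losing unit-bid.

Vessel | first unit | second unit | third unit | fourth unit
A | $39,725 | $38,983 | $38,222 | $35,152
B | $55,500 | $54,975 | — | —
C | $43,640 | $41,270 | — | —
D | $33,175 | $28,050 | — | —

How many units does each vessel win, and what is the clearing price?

Merging the schedules and taking the best 5: 55,500 (B-1), 54,975 (B-2), 43,640 (C-1), 41,270 (C-2), 39,725 (A-1)
Highest rejected unit-bid = $38,983.
Allocation: A 1, B 2, C 2.

A 1, B 2, C 2; clearing price $38,983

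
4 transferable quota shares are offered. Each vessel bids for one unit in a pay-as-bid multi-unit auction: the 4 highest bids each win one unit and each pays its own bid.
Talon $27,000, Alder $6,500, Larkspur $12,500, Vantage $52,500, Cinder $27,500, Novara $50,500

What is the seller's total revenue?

Total revenue: $157,500

Ordering the bids: 52,500 (Vantage), 50,500 (Novara), 27,500 (Cinder), 27,000 (Talon), 12,500 (Larkspur), 6,500 (Alder)
Top 4: Vantage, Novara, Cinder, Talon.
Total revenue = 52,500 + 50,500 + 27,500 + 27,000 = $157,500.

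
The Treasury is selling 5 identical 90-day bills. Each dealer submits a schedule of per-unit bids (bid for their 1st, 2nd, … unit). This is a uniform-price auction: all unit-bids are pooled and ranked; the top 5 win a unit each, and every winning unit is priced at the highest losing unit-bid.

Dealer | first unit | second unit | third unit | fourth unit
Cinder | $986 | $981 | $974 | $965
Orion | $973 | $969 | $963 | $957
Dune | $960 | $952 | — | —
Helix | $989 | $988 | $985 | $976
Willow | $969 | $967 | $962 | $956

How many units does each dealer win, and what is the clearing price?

Pooled unit-bids ranked (top 5): 989 (Helix-1), 988 (Helix-2), 986 (Cinder-1), 985 (Helix-3), 981 (Cinder-2)
Highest rejected unit-bid = $976.
Allocation: Cinder 2, Helix 3.

Cinder 2, Helix 3; clearing price $976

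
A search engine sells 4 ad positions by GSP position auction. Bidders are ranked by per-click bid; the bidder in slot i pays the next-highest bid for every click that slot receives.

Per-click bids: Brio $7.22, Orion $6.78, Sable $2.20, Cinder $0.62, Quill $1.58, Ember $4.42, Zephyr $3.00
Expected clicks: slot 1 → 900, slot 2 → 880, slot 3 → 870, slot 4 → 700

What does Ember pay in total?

Ember pays $2610.00

Ranked by bid: $7.22 (Brio) > $6.78 (Orion) > $4.42 (Ember) > $3.00 (Zephyr) > $2.20 (Sable) > …
Ember holds slot 3 → pays next bid $3.00 × 870 clicks = $2610.00.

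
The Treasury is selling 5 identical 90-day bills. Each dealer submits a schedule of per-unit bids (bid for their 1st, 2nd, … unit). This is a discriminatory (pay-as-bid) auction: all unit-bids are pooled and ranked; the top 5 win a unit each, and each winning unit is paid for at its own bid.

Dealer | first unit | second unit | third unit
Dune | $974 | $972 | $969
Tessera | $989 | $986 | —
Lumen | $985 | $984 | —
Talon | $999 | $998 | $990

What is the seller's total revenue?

Merging the schedules and taking the best 5: 999 (Talon-1), 998 (Talon-2), 990 (Talon-3), 989 (Tessera-1), 986 (Tessera-2)
Next rejected bid: $985 (not a price — pay-as-bid).
Each winning unit pays its own bid.
Revenue = 999 + 998 + 990 + 989 + 986 = $4,962.

Total revenue: $4,962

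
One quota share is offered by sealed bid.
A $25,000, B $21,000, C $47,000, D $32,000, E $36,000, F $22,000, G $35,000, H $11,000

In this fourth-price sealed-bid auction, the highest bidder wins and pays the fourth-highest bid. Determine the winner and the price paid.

C pays $32,000

Fourth-price sealed-bid auction: the highest bidder wins and pays the fourth-highest bid.
Bids in order: 47,000 (C) > 36,000 (E) > 35,000 (G) > 32,000 (D) > 25,000 (A) > 22,000 (F) > …
C is highest; pays the fourth-highest bid, $32,000.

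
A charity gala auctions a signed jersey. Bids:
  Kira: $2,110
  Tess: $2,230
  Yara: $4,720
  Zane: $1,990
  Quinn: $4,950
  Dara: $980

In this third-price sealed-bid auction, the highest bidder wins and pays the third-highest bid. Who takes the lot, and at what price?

Quinn pays $2,230

Bids in order: 4,950 (Quinn) > 4,720 (Yara) > 2,230 (Tess) > 2,110 (Kira) > 1,990 (Zane) > 980 (Dara)
Quinn is highest; pays the third-highest bid, $2,230.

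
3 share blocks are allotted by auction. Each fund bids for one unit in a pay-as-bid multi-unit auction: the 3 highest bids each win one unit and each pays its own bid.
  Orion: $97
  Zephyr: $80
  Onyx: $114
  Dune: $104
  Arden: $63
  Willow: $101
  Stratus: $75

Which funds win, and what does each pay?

Bids ranked high→low: 114 (Onyx), 104 (Dune), 101 (Willow), 97 (Orion), 80 (Zephyr), …
Winners (3 units): Onyx, Dune, Willow.
Each winner pays its own bid: Onyx $114, Dune $104, Willow $101.

Onyx $114, Dune $104, Willow $101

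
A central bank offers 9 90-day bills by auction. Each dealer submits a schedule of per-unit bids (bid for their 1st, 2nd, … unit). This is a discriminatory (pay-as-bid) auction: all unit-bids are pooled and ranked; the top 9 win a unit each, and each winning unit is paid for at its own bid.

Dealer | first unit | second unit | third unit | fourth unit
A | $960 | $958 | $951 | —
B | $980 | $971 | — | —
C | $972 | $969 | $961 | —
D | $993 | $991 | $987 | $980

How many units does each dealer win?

B 2, C 3, D 4

Merging the schedules and taking the best 9: 993 (D-1), 991 (D-2), 987 (D-3), 980 (B-1), 980 (D-4), 972 (C-1), 971 (B-2), 969 (C-2), 961 (C-3)
Next rejected bid: $960 (not a price — pay-as-bid).
Allocation: B 2, C 3, D 4.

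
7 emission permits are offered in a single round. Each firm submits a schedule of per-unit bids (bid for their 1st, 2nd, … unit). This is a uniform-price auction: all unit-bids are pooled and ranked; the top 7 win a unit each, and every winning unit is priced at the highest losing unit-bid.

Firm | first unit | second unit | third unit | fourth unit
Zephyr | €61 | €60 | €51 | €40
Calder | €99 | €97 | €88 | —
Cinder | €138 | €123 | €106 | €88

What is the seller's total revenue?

Total revenue: €427

All unit-bids, highest first — top 7: 138 (Cinder-1), 123 (Cinder-2), 106 (Cinder-3), 99 (Calder-1), 97 (Calder-2), 88 (Calder-3), 88 (Cinder-4)
First bid not allocated: €61.
Allocation: Calder 3, Cinder 4. Every unit priced at €61.
Revenue = 7 × 61 = €427.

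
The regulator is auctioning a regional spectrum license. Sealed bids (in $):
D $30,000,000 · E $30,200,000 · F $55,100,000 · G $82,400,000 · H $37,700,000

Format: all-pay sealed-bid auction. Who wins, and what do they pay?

Sorting bids: 82,400,000 (G) > 55,100,000 (F) > 37,700,000 (H) > 30,200,000 (E) > 30,000,000 (D)
G is highest and takes the item; every bidder forfeits their bid.

G pays $82,400,000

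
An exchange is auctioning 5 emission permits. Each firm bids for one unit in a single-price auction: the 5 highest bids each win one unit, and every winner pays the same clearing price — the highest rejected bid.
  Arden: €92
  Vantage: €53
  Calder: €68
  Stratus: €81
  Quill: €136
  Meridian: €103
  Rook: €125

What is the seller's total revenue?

Ordering the bids: 136 (Quill), 125 (Rook), 103 (Meridian), 92 (Arden), 81 (Stratus), 68 (Calder), 53 (Vantage)
Top 5: Quill, Rook, Meridian, Arden, Stratus.
Clearing price = highest rejected bid = €68.
Total revenue = 5 × €68 = €340.

Total revenue: €340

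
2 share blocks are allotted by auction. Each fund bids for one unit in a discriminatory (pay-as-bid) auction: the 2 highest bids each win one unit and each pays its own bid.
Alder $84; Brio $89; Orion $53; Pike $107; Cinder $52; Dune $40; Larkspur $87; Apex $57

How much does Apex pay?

Sorting: 107 (Pike), 89 (Brio), 87 (Larkspur), 84 (Alder), …
The 2 highest are Pike, Brio.
Apex does not win → $0.

Apex pays $0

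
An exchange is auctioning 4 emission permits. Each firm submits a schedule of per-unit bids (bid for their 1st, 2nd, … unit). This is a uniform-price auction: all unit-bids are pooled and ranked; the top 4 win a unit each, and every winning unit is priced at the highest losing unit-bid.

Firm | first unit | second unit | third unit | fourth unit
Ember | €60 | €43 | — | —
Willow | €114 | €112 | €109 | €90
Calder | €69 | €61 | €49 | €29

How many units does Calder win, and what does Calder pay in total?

Calder: 0 units, pays €0

All unit-bids, highest first — top 4: 114 (Willow-1), 112 (Willow-2), 109 (Willow-3), 90 (Willow-4)
First bid not allocated: €69.
Calder wins 0 unit(s) at €69 each.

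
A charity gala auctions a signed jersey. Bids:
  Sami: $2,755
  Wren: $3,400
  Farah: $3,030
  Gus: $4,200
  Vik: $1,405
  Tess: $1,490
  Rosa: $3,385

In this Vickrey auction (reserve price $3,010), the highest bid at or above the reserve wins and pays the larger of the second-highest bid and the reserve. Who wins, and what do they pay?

Sorting bids: 4,200 (Gus) > 3,400 (Wren) > 3,385 (Rosa) > 3,030 (Farah) > 2,755 (Sami) > 1,490 (Tess) > …
Highest eligible bid: Gus at $4,200.
max(second-highest $3,400, reserve $3,010) = $3,400; the reserve does not bind.

Gus pays $3,400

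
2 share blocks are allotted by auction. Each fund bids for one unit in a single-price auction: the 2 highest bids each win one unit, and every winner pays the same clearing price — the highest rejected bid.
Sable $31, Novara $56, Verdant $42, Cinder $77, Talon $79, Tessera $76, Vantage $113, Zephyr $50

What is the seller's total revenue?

Total revenue: $154

Ordering the bids: 113 (Vantage), 79 (Talon), 77 (Cinder), 76 (Tessera), …
Winners (2 units): Vantage, Talon.
First losing bid is Cinder's $77, which sets the uniform price.
Total revenue = 2 × $77 = $154.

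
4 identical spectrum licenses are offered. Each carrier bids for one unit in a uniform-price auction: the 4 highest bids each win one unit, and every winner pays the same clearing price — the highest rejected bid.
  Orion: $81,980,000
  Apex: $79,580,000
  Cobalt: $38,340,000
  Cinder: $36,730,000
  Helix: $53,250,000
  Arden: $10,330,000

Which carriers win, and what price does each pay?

Sorting: 81,980,000 (Orion), 79,580,000 (Apex), 53,250,000 (Helix), 38,340,000 (Cobalt), 36,730,000 (Cinder), 10,330,000 (Arden)
Top 4: Orion, Apex, Helix, Cobalt.
First losing bid is Cinder's $36,730,000, which sets the uniform price.

Orion, Apex, Helix, Cobalt; each pays $36,730,000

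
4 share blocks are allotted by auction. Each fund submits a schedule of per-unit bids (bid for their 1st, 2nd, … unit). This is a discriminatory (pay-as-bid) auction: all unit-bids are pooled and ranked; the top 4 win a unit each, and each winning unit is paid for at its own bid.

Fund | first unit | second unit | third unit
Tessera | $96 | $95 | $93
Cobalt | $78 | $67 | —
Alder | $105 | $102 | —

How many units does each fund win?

Alder 2, Tessera 2

Pooled unit-bids ranked (top 4): 105 (Alder-1), 102 (Alder-2), 96 (Tessera-1), 95 (Tessera-2)
Next rejected bid: $93 (not a price — pay-as-bid).
Allocation: Alder 2, Tessera 2.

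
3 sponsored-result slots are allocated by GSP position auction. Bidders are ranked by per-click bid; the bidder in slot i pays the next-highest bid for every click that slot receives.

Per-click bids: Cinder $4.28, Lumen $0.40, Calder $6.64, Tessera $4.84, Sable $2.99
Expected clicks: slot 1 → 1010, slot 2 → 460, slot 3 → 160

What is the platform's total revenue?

Per-click bids in order: $6.64 (Calder) > $4.84 (Tessera) > $4.28 (Cinder) > $2.99 (Sable) > …
Slot 1: Calder pays $4.84 × 1010 = $4888.40
Slot 2: Tessera pays $4.28 × 460 = $1968.80
Slot 3: Cinder pays $2.99 × 160 = $478.40
Total = $7335.60

Total revenue: $7335.60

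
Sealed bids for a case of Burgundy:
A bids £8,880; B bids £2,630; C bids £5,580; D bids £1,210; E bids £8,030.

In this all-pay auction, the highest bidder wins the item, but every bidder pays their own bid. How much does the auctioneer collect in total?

Bids ranked: 8,880 (A) > 8,030 (E) > 5,580 (C) > 2,630 (B) > 1,210 (D)
Every bidder forfeits their bid regardless of winning.
Revenue = 8,880 + 2,630 + 5,580 + 1,210 + 8,030 = £26,330.

Total revenue: £26,330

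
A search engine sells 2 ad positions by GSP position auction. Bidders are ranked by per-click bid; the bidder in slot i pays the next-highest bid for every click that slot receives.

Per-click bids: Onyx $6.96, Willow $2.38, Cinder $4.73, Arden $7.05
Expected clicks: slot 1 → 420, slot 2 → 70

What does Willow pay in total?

Per-click bids in order: $7.05 (Arden) > $6.96 (Onyx) > $4.73 (Cinder) > …
Willow ranks below slot 2 → no slot, pays nothing.

Willow pays $0.00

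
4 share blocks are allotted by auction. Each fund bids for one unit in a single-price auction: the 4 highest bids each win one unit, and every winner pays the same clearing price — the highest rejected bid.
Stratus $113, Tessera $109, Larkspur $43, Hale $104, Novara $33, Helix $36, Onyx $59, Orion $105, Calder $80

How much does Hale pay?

Ordering the bids: 113 (Stratus), 109 (Tessera), 105 (Orion), 104 (Hale), 80 (Calder), 59 (Onyx), …
The 4 highest are Stratus, Tessera, Orion, Hale.
First losing bid is Calder's $80, which sets the uniform price.
Hale wins → pays $80.

Hale pays $80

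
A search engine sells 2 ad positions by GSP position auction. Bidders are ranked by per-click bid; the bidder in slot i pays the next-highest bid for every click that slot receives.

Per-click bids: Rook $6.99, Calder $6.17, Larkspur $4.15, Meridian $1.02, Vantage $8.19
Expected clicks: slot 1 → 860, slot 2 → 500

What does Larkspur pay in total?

Larkspur pays $0.00

Sorting advertisers: $8.19 (Vantage) > $6.99 (Rook) > $6.17 (Calder) > …
Larkspur ranks below slot 2 → no slot, pays nothing.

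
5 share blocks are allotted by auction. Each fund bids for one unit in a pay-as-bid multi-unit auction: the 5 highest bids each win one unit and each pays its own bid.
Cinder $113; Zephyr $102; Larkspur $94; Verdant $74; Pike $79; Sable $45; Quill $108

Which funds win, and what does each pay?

Sorting: 113 (Cinder), 108 (Quill), 102 (Zephyr), 94 (Larkspur), 79 (Pike), 74 (Verdant), 45 (Sable)
Top 5: Cinder, Quill, Zephyr, Larkspur, Pike.
Each winner pays its own bid: Cinder $113, Quill $108, Zephyr $102, Larkspur $94, Pike $79.

Cinder $113, Quill $108, Zephyr $102, Larkspur $94, Pike $79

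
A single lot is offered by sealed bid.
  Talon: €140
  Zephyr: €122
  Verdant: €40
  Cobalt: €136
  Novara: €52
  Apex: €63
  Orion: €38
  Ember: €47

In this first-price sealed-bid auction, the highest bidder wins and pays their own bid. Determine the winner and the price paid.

Bids ranked: 140 (Talon) > 136 (Cobalt) > 122 (Zephyr) > 63 (Apex) > 52 (Novara) > 47 (Ember) > …
Talon has the highest bid and pays exactly that: €140.

Talon pays €140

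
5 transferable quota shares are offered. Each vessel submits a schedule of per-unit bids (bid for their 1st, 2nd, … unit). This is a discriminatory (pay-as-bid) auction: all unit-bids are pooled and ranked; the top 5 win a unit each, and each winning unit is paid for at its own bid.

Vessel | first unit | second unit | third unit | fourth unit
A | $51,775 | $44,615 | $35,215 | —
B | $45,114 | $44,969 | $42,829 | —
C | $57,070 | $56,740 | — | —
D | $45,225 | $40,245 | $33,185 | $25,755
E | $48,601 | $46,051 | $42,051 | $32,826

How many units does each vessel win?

A 1, C 2, E 2

All unit-bids, highest first — top 5: 57,070 (C-1), 56,740 (C-2), 51,775 (A-1), 48,601 (E-1), 46,051 (E-2)
Next rejected bid: $45,225 (not a price — pay-as-bid).
Allocation: A 1, C 2, E 2.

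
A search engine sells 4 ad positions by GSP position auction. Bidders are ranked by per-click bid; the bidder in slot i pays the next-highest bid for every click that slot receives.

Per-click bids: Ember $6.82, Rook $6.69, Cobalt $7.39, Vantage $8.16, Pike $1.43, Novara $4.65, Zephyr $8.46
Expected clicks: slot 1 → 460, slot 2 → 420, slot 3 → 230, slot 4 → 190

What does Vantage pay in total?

Ranked by bid: $8.46 (Zephyr) > $8.16 (Vantage) > $7.39 (Cobalt) > $6.82 (Ember) > $6.69 (Rook) > …
Vantage holds slot 2 → pays next bid $7.39 × 420 clicks = $3103.80.

Vantage pays $3103.80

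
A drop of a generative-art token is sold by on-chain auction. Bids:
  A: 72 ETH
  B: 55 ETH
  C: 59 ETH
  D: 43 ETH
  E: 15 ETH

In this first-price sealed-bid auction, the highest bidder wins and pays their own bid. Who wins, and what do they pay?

A pays 72 ETH

Bids ranked: 72 (A) > 59 (C) > 55 (B) > 43 (D) > 15 (E)
First-price: A pays what they bid, 72 ETH.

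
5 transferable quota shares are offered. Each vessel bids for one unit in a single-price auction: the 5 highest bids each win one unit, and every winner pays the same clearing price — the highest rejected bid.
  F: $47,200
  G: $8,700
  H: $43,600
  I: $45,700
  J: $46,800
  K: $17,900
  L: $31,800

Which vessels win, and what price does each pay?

F, J, I, H, L; each pays $17,900

Ordering the bids: 47,200 (F), 46,800 (J), 45,700 (I), 43,600 (H), 31,800 (L), 17,900 (K), 8,700 (G)
Winners (5 units): F, J, I, H, L.
Highest unsuccessful bid: $17,900 → clearing price.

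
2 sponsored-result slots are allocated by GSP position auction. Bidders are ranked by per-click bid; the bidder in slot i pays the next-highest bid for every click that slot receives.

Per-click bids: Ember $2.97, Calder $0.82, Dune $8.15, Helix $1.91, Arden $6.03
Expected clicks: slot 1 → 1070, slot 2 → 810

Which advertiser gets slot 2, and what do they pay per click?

Per-click bids in order: $8.15 (Dune) > $6.03 (Arden) > $2.97 (Ember) > …
Slot 2 goes to the second-ranked bidder, Arden, who pays the next bid down: $2.97/click.

Arden; $2.97 per click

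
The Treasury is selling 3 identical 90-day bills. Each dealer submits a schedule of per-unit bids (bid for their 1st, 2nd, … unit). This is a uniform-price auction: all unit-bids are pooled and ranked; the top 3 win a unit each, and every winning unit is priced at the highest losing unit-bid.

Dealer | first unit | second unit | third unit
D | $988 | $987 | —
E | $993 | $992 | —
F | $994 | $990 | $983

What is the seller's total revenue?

Total revenue: $2,970

Merging the schedules and taking the best 3: 994 (F-1), 993 (E-1), 992 (E-2)
Highest rejected unit-bid = $990.
Allocation: E 2, F 1. Every unit priced at $990.
Revenue = 3 × 990 = $2,970.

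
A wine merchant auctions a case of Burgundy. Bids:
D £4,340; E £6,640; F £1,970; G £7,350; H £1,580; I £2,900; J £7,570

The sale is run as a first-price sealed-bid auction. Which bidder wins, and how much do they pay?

Bids ranked: 7,570 (J) > 7,350 (G) > 6,640 (E) > 4,340 (D) > 2,900 (I) > 1,970 (F) > …
First-price: J pays what they bid, £7,570.

J pays £7,570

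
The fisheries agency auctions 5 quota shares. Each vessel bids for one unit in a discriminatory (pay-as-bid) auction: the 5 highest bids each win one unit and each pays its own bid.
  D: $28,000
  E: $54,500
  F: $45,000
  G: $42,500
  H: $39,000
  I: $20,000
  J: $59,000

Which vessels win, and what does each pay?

Bids ranked high→low: 59,000 (J), 54,500 (E), 45,000 (F), 42,500 (G), 39,000 (H), 28,000 (D), 20,000 (I)
Winners (5 units): J, E, F, G, H.
Each winner pays its own bid: J $59,000, E $54,500, F $45,000, G $42,500, H $39,000.

J $59,000, E $54,500, F $45,000, G $42,500, H $39,000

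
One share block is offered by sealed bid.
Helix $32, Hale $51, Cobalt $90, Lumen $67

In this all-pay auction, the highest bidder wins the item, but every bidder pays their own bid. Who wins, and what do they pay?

Cobalt pays $90

Bids ranked: 90 (Cobalt) > 67 (Lumen) > 51 (Hale) > 32 (Helix)
Cobalt is highest and takes the item; every bidder forfeits their bid.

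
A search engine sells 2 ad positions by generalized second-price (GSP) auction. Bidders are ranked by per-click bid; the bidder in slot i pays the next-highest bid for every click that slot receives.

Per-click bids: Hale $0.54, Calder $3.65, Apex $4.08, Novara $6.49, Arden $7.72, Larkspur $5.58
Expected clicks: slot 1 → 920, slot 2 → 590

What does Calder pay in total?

Ranked by bid: $7.72 (Arden) > $6.49 (Novara) > $5.58 (Larkspur) > …
Calder ranks below slot 2 → no slot, pays nothing.

Calder pays $0.00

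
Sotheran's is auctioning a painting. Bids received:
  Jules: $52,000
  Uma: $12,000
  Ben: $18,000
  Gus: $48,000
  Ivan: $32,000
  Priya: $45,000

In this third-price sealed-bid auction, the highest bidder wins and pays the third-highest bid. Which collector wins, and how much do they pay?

Third-price sealed-bid auction: the highest bidder wins and pays the third-highest bid.
Bids in order: 52,000 (Jules) > 48,000 (Gus) > 45,000 (Priya) > 32,000 (Ivan) > 18,000 (Ben) > 12,000 (Uma)
Jules wins; payment is bid #3 in the ranking = $45,000.

Jules pays $45,000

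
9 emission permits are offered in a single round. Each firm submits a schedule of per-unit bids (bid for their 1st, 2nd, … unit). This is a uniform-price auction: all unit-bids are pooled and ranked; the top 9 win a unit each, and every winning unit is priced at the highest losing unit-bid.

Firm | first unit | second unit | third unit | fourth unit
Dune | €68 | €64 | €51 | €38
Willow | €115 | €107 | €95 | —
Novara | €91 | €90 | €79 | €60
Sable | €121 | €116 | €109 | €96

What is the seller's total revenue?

Pooled unit-bids ranked (top 9): 121 (Sable-1), 116 (Sable-2), 115 (Willow-1), 109 (Sable-3), 107 (Willow-2), 96 (Sable-4), 95 (Willow-3), 91 (Novara-1), 90 (Novara-2)
First bid not allocated: €79.
Allocation: Novara 2, Sable 4, Willow 3. Every unit priced at €79.
Revenue = 9 × 79 = €711.

Total revenue: €711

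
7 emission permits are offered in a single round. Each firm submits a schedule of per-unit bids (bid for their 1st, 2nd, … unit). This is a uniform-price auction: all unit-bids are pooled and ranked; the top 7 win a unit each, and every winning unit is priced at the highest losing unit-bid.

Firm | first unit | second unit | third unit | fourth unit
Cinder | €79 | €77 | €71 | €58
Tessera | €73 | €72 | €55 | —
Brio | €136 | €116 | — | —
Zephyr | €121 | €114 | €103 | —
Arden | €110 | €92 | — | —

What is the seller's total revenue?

Total revenue: €553

Merging the schedules and taking the best 7: 136 (Brio-1), 121 (Zephyr-1), 116 (Brio-2), 114 (Zephyr-2), 110 (Arden-1), 103 (Zephyr-3), 92 (Arden-2)
The (k+1)-th unit-bid is €79.
Allocation: Arden 2, Brio 2, Zephyr 3. Every unit priced at €79.
Revenue = 7 × 79 = €553.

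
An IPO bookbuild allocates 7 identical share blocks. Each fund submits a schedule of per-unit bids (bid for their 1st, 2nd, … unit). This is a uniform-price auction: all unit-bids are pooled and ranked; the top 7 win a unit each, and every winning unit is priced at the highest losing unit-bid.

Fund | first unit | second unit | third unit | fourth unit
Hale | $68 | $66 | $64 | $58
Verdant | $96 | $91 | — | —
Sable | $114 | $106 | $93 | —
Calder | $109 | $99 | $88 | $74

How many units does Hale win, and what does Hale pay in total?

Pooled unit-bids ranked (top 7): 114 (Sable-1), 109 (Calder-1), 106 (Sable-2), 99 (Calder-2), 96 (Verdant-1), 93 (Sable-3), 91 (Verdant-2)
Highest rejected unit-bid = $88.
Hale wins 0 unit(s) at $88 each.

Hale: 0 units, pays $0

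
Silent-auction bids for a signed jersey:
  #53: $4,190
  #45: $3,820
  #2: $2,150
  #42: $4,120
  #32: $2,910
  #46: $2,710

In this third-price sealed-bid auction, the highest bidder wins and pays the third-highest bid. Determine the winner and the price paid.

#53 pays $3,820

Bids ranked: 4,190 (#53) > 4,120 (#42) > 3,820 (#45) > 2,910 (#32) > 2,710 (#46) > 2,150 (#2)
#53 wins; payment is bid #3 in the ranking = $3,820.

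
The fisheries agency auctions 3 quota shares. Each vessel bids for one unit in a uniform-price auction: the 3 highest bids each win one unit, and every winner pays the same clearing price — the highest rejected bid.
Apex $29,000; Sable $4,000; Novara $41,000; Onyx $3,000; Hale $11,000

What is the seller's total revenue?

Bids ranked high→low: 41,000 (Novara), 29,000 (Apex), 11,000 (Hale), 4,000 (Sable), 3,000 (Onyx)
The 3 highest are Novara, Apex, Hale.
Highest unsuccessful bid: $4,000 → clearing price.
Total revenue = 3 × $4,000 = $12,000.

Total revenue: $12,000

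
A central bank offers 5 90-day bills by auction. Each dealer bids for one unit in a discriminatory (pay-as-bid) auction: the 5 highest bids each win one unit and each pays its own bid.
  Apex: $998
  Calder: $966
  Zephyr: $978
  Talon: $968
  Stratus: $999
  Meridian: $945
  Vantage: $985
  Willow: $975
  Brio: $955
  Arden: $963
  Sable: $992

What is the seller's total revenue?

Sorting: 999 (Stratus), 998 (Apex), 992 (Sable), 985 (Vantage), 978 (Zephyr), 975 (Willow), 968 (Talon), …
Top 5: Stratus, Apex, Sable, Vantage, Zephyr.
Total revenue = 999 + 998 + 992 + 985 + 978 = $4,952.

Total revenue: $4,952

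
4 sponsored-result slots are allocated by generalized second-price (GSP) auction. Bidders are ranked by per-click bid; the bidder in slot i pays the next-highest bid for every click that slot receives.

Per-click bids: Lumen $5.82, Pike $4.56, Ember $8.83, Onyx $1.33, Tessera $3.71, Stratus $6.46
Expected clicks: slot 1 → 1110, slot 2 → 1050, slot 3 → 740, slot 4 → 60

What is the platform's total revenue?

Total revenue: $16878.60

Per-click bids in order: $8.83 (Ember) > $6.46 (Stratus) > $5.82 (Lumen) > $4.56 (Pike) > $3.71 (Tessera) > …
Slot 1: Ember pays $6.46 × 1110 = $7170.60
Slot 2: Stratus pays $5.82 × 1050 = $6111.00
Slot 3: Lumen pays $4.56 × 740 = $3374.40
Slot 4: Pike pays $3.71 × 60 = $222.60
Total = $16878.60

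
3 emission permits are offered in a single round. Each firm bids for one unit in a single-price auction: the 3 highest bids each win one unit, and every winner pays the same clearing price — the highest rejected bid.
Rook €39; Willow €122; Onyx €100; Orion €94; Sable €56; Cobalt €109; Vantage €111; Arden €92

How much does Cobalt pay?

Bids ranked high→low: 122 (Willow), 111 (Vantage), 109 (Cobalt), 100 (Onyx), 94 (Orion), …
Winners (3 units): Willow, Vantage, Cobalt.
Clearing price = highest rejected bid = €100.
Cobalt wins → pays €100.

Cobalt pays €100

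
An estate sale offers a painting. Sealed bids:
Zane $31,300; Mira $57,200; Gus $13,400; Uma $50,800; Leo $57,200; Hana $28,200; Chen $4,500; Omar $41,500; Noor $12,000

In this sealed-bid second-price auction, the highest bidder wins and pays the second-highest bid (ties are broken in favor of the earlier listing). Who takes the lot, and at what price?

Sorting bids: 57,200 (Mira) > 57,200 (Leo) > 50,800 (Uma) > 41,500 (Omar) > 31,300 (Zane) > 28,200 (Hana) > …
Mira and Leo tie at $57,200; tie-break gives it to Mira.
Second-price: Mira pays Leo's bid of $57,200.

Mira pays $57,200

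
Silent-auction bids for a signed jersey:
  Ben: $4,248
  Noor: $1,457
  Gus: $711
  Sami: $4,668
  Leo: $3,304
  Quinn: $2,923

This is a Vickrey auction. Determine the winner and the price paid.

Sami pays $4,248

Bids ranked: 4,668 (Sami) > 4,248 (Ben) > 3,304 (Leo) > 2,923 (Quinn) > 1,457 (Noor) > 711 (Gus)
Sami wins with the highest bid; price is set by the runner-up at $4,248.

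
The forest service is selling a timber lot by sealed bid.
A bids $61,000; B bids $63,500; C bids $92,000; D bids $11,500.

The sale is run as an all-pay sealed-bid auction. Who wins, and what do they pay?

C pays $92,000

All-pay sealed-bid auction: the highest bidder wins the item, but every bidder pays their own bid.
Bids ranked: 92,000 (C) > 63,500 (B) > 61,000 (A) > 11,500 (D)
C is highest and takes the item; every bidder forfeits their bid.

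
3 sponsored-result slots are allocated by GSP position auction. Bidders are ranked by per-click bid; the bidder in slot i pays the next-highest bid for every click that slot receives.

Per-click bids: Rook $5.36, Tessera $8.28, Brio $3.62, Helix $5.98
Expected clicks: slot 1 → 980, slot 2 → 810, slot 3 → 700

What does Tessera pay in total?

Tessera pays $5860.40

Sorting advertisers: $8.28 (Tessera) > $5.98 (Helix) > $5.36 (Rook) > $3.62 (Brio)
Tessera holds slot 1 → pays next bid $5.98 × 980 clicks = $5860.40.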